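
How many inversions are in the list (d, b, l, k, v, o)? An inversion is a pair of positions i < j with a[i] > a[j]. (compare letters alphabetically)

Inversion pairs (indices are 1-based):
(1,2): d > b
(3,4): l > k
(5,6): v > o
That's 3 pairs.

3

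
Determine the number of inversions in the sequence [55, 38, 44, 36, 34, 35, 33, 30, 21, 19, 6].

For each element, count later entries that are smaller:
55 → 38, 44, 36, 34, 35, 33, 30, 21, 19, 6 → 10
38 → 36, 34, 35, 33, 30, 21, 19, 6 → 8
44 → 36, 34, 35, 33, 30, 21, 19, 6 → 8
36 → 34, 35, 33, 30, 21, 19, 6 → 7
34 → 33, 30, 21, 19, 6 → 5
35 → 33, 30, 21, 19, 6 → 5
33 → 30, 21, 19, 6 → 4
30 → 21, 19, 6 → 3
21 → 19, 6 → 2
19 → 6 → 1
6 → none → 0
Sum: 10 + 8 + 8 + 7 + 5 + 5 + 4 + 3 + 2 + 1 + 0 = 53

53 inversions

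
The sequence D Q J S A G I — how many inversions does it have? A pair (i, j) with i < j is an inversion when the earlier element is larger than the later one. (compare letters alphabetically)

11

Count, for each position, how many later elements it exceeds:
D → A → 1
Q → J, A, G, I → 4
J → A, G, I → 3
S → A, G, I → 3
A → none → 0
G → none → 0
I → none → 0
Sum: 1 + 4 + 3 + 3 + 0 + 0 + 0 = 11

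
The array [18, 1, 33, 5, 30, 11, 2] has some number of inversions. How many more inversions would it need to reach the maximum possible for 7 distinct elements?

9

Maximum inversions for 7 distinct elements is C(7, 2) = 7·6/2 = 21.
Current inversions — for each element, count later smaller elements:
18: 4
1: 0
33: 4
5: 1
30: 2
11: 1
2: 0
Current total: 4 + 0 + 4 + 1 + 2 + 1 + 0 = 12
Shortfall: 21 − 12 = 9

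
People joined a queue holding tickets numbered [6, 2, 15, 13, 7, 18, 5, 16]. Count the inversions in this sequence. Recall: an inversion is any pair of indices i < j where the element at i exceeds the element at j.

10

Element-by-element contributions:
6 → 2, 5 → 2
2 → none → 0
15 → 13, 7, 5 → 3
13 → 7, 5 → 2
7 → 5 → 1
18 → 5, 16 → 2
5 → none → 0
16 → none → 0
Sum: 2 + 0 + 3 + 2 + 1 + 2 + 0 + 0 = 10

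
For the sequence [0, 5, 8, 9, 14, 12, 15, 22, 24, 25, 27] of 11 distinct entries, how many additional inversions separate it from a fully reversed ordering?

Maximum inversions for 11 distinct elements is C(11, 2) = 11·10/2 = 55.
Current inversions — for each element, count later smaller elements:
0: 0
5: 0
8: 0
9: 0
14: 1
12: 0
15: 0
22: 0
24: 0
25: 0
27: 0
Current total: 0 + 0 + 0 + 0 + 1 + 0 + 0 + 0 + 0 + 0 + 0 = 1
Shortfall: 55 − 1 = 54

54 inversions short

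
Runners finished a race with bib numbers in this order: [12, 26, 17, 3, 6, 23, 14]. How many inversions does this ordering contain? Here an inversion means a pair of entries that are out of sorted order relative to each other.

11

Element-by-element contributions:
12 → 3, 6 → 2
26 → 17, 3, 6, 23, 14 → 5
17 → 3, 6, 14 → 3
3 → none → 0
6 → none → 0
23 → 14 → 1
14 → none → 0
Sum: 2 + 5 + 3 + 0 + 0 + 1 + 0 = 11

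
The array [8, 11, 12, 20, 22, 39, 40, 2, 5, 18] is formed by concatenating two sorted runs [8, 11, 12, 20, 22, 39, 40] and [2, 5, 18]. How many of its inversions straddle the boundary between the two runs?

For each element r of the right run, count left-run elements greater than r:
r = 2: 8, 11, 12, 20, 22, 39, 40 → 7
r = 5: 8, 11, 12, 20, 22, 39, 40 → 7
r = 18: 20, 22, 39, 40 → 4
Cross-inversions: 7 + 7 + 4 = 18

18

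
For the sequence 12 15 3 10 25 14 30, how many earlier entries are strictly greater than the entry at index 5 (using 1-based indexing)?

0

The element at index 5 is 25.
Elements before it: 12, 15, 3, 10
None of them are larger than 25.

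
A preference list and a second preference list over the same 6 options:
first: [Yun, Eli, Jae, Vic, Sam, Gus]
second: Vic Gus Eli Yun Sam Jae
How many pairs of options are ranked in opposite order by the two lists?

There are 9 pairs.

Assign each item its position (1..6) in the first ordering, then rewrite the second ordering as that position sequence:
positions: Yun→1, Eli→2, Jae→3, Vic→4, Sam→5, Gus→6
second ordering as positions: [4, 6, 2, 1, 5, 3]
Discordant pairs = inversions in this position sequence.
4: 2, 1, 3 → 3
6: 2, 1, 5, 3 → 4
2: 1 → 1
1: 0
5: 3 → 1
3: 0
Total: 3 + 4 + 1 + 0 + 1 + 0 = 9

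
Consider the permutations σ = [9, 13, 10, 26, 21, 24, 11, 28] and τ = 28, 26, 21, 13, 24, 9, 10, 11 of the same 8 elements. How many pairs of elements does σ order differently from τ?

16

Assign each item its position (1..8) in the first ordering, then rewrite the second ordering as that position sequence:
positions: 9→1, 13→2, 10→3, 26→4, 21→5, 24→6, 11→7, 28→8
second ordering as positions: [8, 4, 5, 2, 6, 1, 3, 7]
Discordant pairs = inversions in this position sequence.
8: 4, 5, 2, 6, 1, 3, 7 → 7
4: 2, 1, 3 → 3
5: 2, 1, 3 → 3
2: 1 → 1
6: 1, 3 → 2
1: 0
3: 0
7: 0
Total: 7 + 3 + 3 + 1 + 2 + 0 + 0 + 0 = 16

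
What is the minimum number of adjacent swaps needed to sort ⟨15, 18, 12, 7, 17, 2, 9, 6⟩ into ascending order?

21 swaps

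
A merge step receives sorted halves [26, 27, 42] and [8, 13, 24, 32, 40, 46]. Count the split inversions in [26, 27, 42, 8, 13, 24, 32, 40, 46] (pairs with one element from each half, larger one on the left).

There are 11 cross-inversions.

For each element r of the right run, count left-run elements greater than r:
r = 8: 26, 27, 42 → 3
r = 13: 26, 27, 42 → 3
r = 24: 26, 27, 42 → 3
r = 32: 42 → 1
r = 40: 42 → 1
r = 46: none → 0
Cross-inversions: 3 + 3 + 3 + 1 + 1 + 0 = 11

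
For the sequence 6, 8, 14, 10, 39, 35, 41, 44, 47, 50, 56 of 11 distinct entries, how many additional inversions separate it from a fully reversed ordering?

53 inversions short

Maximum inversions for 11 distinct elements is C(11, 2) = 11·10/2 = 55.
Current inversions — for each element, count later smaller elements:
6: 0
8: 0
14: 1
10: 0
39: 1
35: 0
41: 0
44: 0
47: 0
50: 0
56: 0
Current total: 0 + 0 + 1 + 0 + 1 + 0 + 0 + 0 + 0 + 0 + 0 = 2
Shortfall: 55 − 2 = 53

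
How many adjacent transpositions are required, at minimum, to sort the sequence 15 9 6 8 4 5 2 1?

26

Each adjacent swap fixes exactly one inversion, so the minimum swap count equals the number of inversions.
Count inversions — for each element, later elements that are smaller:
15: 9, 6, 8, 4, 5, 2, 1 → 7
9: 6, 8, 4, 5, 2, 1 → 6
6: 4, 5, 2, 1 → 4
8: 4, 5, 2, 1 → 4
4: 2, 1 → 2
5: 2, 1 → 2
2: 1 → 1
1: none → 0
Total inversions: 7 + 6 + 4 + 4 + 2 + 2 + 1 + 0 = 26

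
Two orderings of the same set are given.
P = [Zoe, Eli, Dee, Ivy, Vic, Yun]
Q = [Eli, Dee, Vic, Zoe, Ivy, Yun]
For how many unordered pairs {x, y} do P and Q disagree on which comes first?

4 disagreeing pairs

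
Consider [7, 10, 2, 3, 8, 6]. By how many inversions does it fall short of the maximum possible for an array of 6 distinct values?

Maximum inversions for 6 distinct elements is C(6, 2) = 6·5/2 = 15.
Current inversions — for each element, count later smaller elements:
7: 3
10: 4
2: 0
3: 0
8: 1
6: 0
Current total: 3 + 4 + 0 + 0 + 1 + 0 = 8
Shortfall: 15 − 8 = 7

7 inversions short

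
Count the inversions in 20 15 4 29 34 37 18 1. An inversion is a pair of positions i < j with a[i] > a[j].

For each element, count later entries that are smaller:
20: 4
15: 2
4: 1
29: 2
34: 2
37: 2
18: 1
1: 0
Sum: 4 + 2 + 1 + 2 + 2 + 2 + 1 + 0 = 14

14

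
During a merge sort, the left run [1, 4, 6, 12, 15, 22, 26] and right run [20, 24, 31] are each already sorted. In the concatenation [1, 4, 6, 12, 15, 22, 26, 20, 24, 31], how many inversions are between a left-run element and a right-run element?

Take each right-half value and tally the left-half values above it:
r = 20: 22, 26 → 2
r = 24: 26 → 1
r = 31: none → 0
Cross-inversions: 2 + 1 + 0 = 3

3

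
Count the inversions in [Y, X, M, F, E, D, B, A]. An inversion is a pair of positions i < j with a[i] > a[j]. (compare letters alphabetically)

Element-by-element contributions:
Y: 7
X: 6
M: 5
F: 4
E: 3
D: 2
B: 1
A: 0
Sum: 7 + 6 + 5 + 4 + 3 + 2 + 1 + 0 = 28

There are 28 inversions.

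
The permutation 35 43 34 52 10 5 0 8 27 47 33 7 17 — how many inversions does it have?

Element-by-element contributions:
35 → 34, 10, 5, 0, 8, 27, 33, 7, 17 → 9
43 → 34, 10, 5, 0, 8, 27, 33, 7, 17 → 9
34 → 10, 5, 0, 8, 27, 33, 7, 17 → 8
52 → 10, 5, 0, 8, 27, 47, 33, 7, 17 → 9
10 → 5, 0, 8, 7 → 4
5 → 0 → 1
0 → none → 0
8 → 7 → 1
27 → 7, 17 → 2
47 → 33, 7, 17 → 3
33 → 7, 17 → 2
7 → none → 0
17 → none → 0
Sum: 9 + 9 + 8 + 9 + 4 + 1 + 0 + 1 + 2 + 3 + 2 + 0 + 0 = 48

48 out-of-order pairs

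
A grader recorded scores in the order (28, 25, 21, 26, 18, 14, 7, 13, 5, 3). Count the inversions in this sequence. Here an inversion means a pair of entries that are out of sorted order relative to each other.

42

For each element, count later entries that are smaller:
28 → 25, 21, 26, 18, 14, 7, 13, 5, 3 → 9
25 → 21, 18, 14, 7, 13, 5, 3 → 7
21 → 18, 14, 7, 13, 5, 3 → 6
26 → 18, 14, 7, 13, 5, 3 → 6
18 → 14, 7, 13, 5, 3 → 5
14 → 7, 13, 5, 3 → 4
7 → 5, 3 → 2
13 → 5, 3 → 2
5 → 3 → 1
3 → none → 0
Sum: 9 + 7 + 6 + 6 + 5 + 4 + 2 + 2 + 1 + 0 = 42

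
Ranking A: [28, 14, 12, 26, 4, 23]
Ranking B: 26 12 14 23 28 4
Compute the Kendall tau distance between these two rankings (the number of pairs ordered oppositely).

8

Assign each item its position (1..6) in the first ordering, then rewrite the second ordering as that position sequence:
positions: 28→1, 14→2, 12→3, 26→4, 4→5, 23→6
second ordering as positions: [4, 3, 2, 6, 1, 5]
Discordant pairs = inversions in this position sequence.
4: 3, 2, 1 → 3
3: 2, 1 → 2
2: 1 → 1
6: 1, 5 → 2
1: 0
5: 0
Total: 3 + 2 + 1 + 2 + 0 + 0 = 8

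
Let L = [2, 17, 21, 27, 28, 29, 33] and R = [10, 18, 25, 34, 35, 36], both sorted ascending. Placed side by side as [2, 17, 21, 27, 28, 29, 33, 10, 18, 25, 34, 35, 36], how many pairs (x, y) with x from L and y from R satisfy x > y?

15

Take each right-half value and tally the left-half values above it:
r = 10: 17, 21, 27, 28, 29, 33 → 6
r = 18: 21, 27, 28, 29, 33 → 5
r = 25: 27, 28, 29, 33 → 4
r = 34: none → 0
r = 35: none → 0
r = 36: none → 0
Cross-inversions: 6 + 5 + 4 + 0 + 0 + 0 = 15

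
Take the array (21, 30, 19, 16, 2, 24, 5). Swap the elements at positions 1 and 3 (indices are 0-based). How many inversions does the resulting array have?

Inversions: 12

Positions 1 and 3 hold 30 and 16; after swapping, the array is [21, 16, 19, 30, 2, 24, 5].
For each element, count later entries that are smaller:
21: 4
16: 2
19: 2
30: 3
2: 0
24: 1
5: 0
Sum: 4 + 2 + 2 + 3 + 0 + 1 + 0 = 12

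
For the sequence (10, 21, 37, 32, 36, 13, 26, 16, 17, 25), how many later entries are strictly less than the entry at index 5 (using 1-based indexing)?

5 such elements

The element at index 5 is 36.
Elements after it: 13, 26, 16, 17, 25
Those smaller than 36: 13, 26, 16, 17, 25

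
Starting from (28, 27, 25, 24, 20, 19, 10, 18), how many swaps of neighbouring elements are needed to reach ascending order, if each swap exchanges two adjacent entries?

27 adjacent swaps

Each adjacent swap fixes exactly one inversion, so the minimum swap count equals the number of inversions.
Count inversions — for each element, later elements that are smaller:
28: 27, 25, 24, 20, 19, 10, 18 → 7
27: 25, 24, 20, 19, 10, 18 → 6
25: 24, 20, 19, 10, 18 → 5
24: 20, 19, 10, 18 → 4
20: 19, 10, 18 → 3
19: 10, 18 → 2
10: none → 0
18: none → 0
Total inversions: 7 + 6 + 5 + 4 + 3 + 2 + 0 + 0 = 27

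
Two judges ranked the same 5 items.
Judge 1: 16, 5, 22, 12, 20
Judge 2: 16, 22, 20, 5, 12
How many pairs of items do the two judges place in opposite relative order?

There are 3 discordant pairs.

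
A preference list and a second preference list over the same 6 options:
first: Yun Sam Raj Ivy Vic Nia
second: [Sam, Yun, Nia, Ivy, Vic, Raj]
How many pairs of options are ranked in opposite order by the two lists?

Assign each item its position (1..6) in the first ordering, then rewrite the second ordering as that position sequence:
positions: Yun→1, Sam→2, Raj→3, Ivy→4, Vic→5, Nia→6
second ordering as positions: [2, 1, 6, 4, 5, 3]
Discordant pairs = inversions in this position sequence.
2: 1 → 1
1: 0
6: 4, 5, 3 → 3
4: 3 → 1
5: 3 → 1
3: 0
Total: 1 + 0 + 3 + 1 + 1 + 0 = 6

6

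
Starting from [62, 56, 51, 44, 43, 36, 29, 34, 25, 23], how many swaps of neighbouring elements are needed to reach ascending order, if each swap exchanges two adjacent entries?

Minimum adjacent swaps = number of inversions (each swap of adjacent out-of-order elements removes one inversion and no swap can remove more).
Count inversions — for each element, later elements that are smaller:
62: 56, 51, 44, 43, 36, 29, 34, 25, 23 → 9
56: 51, 44, 43, 36, 29, 34, 25, 23 → 8
51: 44, 43, 36, 29, 34, 25, 23 → 7
44: 43, 36, 29, 34, 25, 23 → 6
43: 36, 29, 34, 25, 23 → 5
36: 29, 34, 25, 23 → 4
29: 25, 23 → 2
34: 25, 23 → 2
25: 23 → 1
23: none → 0
Total inversions: 9 + 8 + 7 + 6 + 5 + 4 + 2 + 2 + 1 + 0 = 44

44 adjacent swaps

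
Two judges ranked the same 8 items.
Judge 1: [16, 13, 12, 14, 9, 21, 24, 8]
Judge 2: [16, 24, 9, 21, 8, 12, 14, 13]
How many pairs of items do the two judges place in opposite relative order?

16

Assign each item its position (1..8) in the first ordering, then rewrite the second ordering as that position sequence:
positions: 16→1, 13→2, 12→3, 14→4, 9→5, 21→6, 24→7, 8→8
second ordering as positions: [1, 7, 5, 6, 8, 3, 4, 2]
Discordant pairs = inversions in this position sequence.
1: 0
7: 5, 6, 3, 4, 2 → 5
5: 3, 4, 2 → 3
6: 3, 4, 2 → 3
8: 3, 4, 2 → 3
3: 2 → 1
4: 2 → 1
2: 0
Total: 0 + 5 + 3 + 3 + 3 + 1 + 1 + 0 = 16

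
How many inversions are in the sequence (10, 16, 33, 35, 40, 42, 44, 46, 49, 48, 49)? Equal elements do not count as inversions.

Sweep left to right; for each value list the smaller values that follow it:
10 → none → 0
16 → none → 0
33 → none → 0
35 → none → 0
40 → none → 0
42 → none → 0
44 → none → 0
46 → none → 0
49 → 48 → 1
48 → none → 0
49 → none → 0
Sum: 0 + 0 + 0 + 0 + 0 + 0 + 0 + 0 + 1 + 0 + 0 = 1

1 out-of-order pair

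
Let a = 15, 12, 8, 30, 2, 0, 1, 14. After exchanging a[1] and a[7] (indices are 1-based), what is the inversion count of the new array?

Positions 1 and 7 hold 15 and 1; after swapping, the array is [1, 12, 8, 30, 2, 0, 15, 14].
Count, for each position, how many later elements it exceeds:
1: 1
12: 3
8: 2
30: 4
2: 1
0: 0
15: 1
14: 0
Sum: 1 + 3 + 2 + 4 + 1 + 0 + 1 + 0 = 12

Inversions: 12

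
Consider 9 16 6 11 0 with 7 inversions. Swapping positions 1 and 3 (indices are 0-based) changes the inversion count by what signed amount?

Positions 1 and 3 hold 16 and 11; after swapping, the array is [9, 11, 6, 16, 0].
For each element, count later entries that are smaller:
9: 2
11: 2
6: 1
16: 1
0: 0
Sum: 2 + 2 + 1 + 1 + 0 = 6
Change: 6 − 7 = -1

-1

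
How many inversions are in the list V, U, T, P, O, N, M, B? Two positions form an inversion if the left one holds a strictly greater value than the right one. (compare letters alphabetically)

28 out-of-order pairs

Sweep left to right; for each value list the smaller values that follow it:
V: 7
U: 6
T: 5
P: 4
O: 3
N: 2
M: 1
B: 0
Sum: 7 + 6 + 5 + 4 + 3 + 2 + 1 + 0 = 28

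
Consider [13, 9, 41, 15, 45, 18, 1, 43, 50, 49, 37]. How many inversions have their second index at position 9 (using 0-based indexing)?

The element at index 9 is 49.
Elements before it: 13, 9, 41, 15, 45, 18, 1, 43, 50
Those larger than 49: 50

1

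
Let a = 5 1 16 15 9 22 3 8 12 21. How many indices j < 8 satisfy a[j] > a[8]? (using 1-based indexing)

4 such elements

The element at index 8 is 8.
Elements before it: 5, 1, 16, 15, 9, 22, 3
Those larger than 8: 16, 15, 9, 22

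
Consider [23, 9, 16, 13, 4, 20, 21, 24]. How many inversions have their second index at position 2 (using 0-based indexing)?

The element at index 2 is 16.
Elements before it: 23, 9
Those larger than 16: 23

1 such element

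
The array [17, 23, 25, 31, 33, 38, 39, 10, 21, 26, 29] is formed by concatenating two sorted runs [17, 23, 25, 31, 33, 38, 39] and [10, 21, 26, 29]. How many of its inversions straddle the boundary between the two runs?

21

For each element r of the right run, count left-run elements greater than r:
r = 10: 17, 23, 25, 31, 33, 38, 39 → 7
r = 21: 23, 25, 31, 33, 38, 39 → 6
r = 26: 31, 33, 38, 39 → 4
r = 29: 31, 33, 38, 39 → 4
Cross-inversions: 7 + 6 + 4 + 4 = 21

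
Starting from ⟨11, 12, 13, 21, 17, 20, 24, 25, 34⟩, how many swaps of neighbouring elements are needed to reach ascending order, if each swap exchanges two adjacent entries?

Swaps: 2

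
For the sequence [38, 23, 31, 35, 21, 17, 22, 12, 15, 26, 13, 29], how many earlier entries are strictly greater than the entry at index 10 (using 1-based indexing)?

3

The element at index 10 is 26.
Elements before it: 38, 23, 31, 35, 21, 17, 22, 12, 15
Those larger than 26: 38, 31, 35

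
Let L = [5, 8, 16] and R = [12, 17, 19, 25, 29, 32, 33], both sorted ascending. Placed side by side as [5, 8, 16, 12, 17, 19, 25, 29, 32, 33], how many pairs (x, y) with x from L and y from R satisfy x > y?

Count, for every r in R, how many entries of L exceed r:
r = 12: 16 → 1
r = 17: none → 0
r = 19: none → 0
r = 25: none → 0
r = 29: none → 0
r = 32: none → 0
r = 33: none → 0
Cross-inversions: 1 + 0 + 0 + 0 + 0 + 0 + 0 = 1

1 split inversion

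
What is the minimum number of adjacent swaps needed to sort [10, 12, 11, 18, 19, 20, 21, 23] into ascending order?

1 adjacent swap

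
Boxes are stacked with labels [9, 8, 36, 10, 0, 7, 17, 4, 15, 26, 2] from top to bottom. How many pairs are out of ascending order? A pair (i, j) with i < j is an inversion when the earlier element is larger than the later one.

Sweep left to right; for each value list the smaller values that follow it:
9: 5
8: 4
36: 8
10: 4
0: 0
7: 2
17: 3
4: 1
15: 1
26: 1
2: 0
Sum: 5 + 4 + 8 + 4 + 0 + 2 + 3 + 1 + 1 + 1 + 0 = 29

29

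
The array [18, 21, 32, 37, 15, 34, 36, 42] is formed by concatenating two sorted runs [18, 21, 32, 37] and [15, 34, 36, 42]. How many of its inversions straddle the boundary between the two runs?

Take each right-half value and tally the left-half values above it:
r = 15: 18, 21, 32, 37 → 4
r = 34: 37 → 1
r = 36: 37 → 1
r = 42: none → 0
Cross-inversions: 4 + 1 + 1 + 0 = 6

6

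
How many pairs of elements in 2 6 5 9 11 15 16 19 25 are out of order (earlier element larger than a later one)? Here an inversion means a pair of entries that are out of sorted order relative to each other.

Element-by-element contributions:
2 → none → 0
6 → 5 → 1
5 → none → 0
9 → none → 0
11 → none → 0
15 → none → 0
16 → none → 0
19 → none → 0
25 → none → 0
Sum: 0 + 1 + 0 + 0 + 0 + 0 + 0 + 0 + 0 = 1

1 out-of-order pair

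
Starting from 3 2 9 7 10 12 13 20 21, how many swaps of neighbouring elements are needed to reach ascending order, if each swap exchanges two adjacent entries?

Swaps: 2

Each adjacent swap fixes exactly one inversion, so the minimum swap count equals the number of inversions.
Count inversions — for each element, later elements that are smaller:
3: 2 → 1
2: none → 0
9: 7 → 1
7: none → 0
10: none → 0
12: none → 0
13: none → 0
20: none → 0
21: none → 0
Total inversions: 1 + 0 + 1 + 0 + 0 + 0 + 0 + 0 + 0 = 2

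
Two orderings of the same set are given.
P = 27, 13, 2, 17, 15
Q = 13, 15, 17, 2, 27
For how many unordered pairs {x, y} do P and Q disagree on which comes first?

7 disagreeing pairs

Assign each item its position (1..5) in the first ordering, then rewrite the second ordering as that position sequence:
positions: 27→1, 13→2, 2→3, 17→4, 15→5
second ordering as positions: [2, 5, 4, 3, 1]
Discordant pairs = inversions in this position sequence.
2: 1 → 1
5: 4, 3, 1 → 3
4: 3, 1 → 2
3: 1 → 1
1: 0
Total: 1 + 3 + 2 + 1 + 0 = 7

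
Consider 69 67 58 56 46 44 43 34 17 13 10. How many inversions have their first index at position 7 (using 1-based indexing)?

4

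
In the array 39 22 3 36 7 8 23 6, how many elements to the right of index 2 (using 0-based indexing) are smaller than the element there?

0

The element at index 2 is 3.
Elements after it: 36, 7, 8, 23, 6
None of them are smaller than 3.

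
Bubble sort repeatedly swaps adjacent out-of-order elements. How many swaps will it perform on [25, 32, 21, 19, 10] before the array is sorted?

Adjacent swaps: 9

The minimum number of adjacent swaps to sort an array equals its inversion count, since every such swap removes exactly one inversion.
Count inversions — for each element, later elements that are smaller:
25: 21, 19, 10 → 3
32: 21, 19, 10 → 3
21: 19, 10 → 2
19: 10 → 1
10: none → 0
Total inversions: 3 + 3 + 2 + 1 + 0 = 9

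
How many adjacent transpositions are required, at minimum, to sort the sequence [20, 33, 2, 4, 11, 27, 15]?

10 swaps

Minimum adjacent swaps = number of inversions (each swap of adjacent out-of-order elements removes one inversion and no swap can remove more).
Count inversions — for each element, later elements that are smaller:
20: 2, 4, 11, 15 → 4
33: 2, 4, 11, 27, 15 → 5
2: none → 0
4: none → 0
11: none → 0
27: 15 → 1
15: none → 0
Total inversions: 4 + 5 + 0 + 0 + 0 + 1 + 0 = 10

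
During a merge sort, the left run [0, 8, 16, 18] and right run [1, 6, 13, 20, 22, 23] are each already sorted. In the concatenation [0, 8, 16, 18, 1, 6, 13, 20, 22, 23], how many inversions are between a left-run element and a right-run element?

8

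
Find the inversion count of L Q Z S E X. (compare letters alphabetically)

6 out-of-order pairs

Sweep left to right; for each value list the smaller values that follow it:
L → E → 1
Q → E → 1
Z → S, E, X → 3
S → E → 1
E → none → 0
X → none → 0
Sum: 1 + 1 + 3 + 1 + 0 + 0 = 6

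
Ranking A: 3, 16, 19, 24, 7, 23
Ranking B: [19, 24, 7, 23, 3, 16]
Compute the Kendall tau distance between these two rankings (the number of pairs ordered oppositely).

Assign each item its position (1..6) in the first ordering, then rewrite the second ordering as that position sequence:
positions: 3→1, 16→2, 19→3, 24→4, 7→5, 23→6
second ordering as positions: [3, 4, 5, 6, 1, 2]
Discordant pairs = inversions in this position sequence.
3: 1, 2 → 2
4: 1, 2 → 2
5: 1, 2 → 2
6: 1, 2 → 2
1: 0
2: 0
Total: 2 + 2 + 2 + 2 + 0 + 0 = 8

8 discordant pairs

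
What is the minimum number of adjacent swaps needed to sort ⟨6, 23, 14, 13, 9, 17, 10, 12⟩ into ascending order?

The minimum number of adjacent swaps to sort an array equals its inversion count, since every such swap removes exactly one inversion.
Count inversions — for each element, later elements that are smaller:
6: none → 0
23: 14, 13, 9, 17, 10, 12 → 6
14: 13, 9, 10, 12 → 4
13: 9, 10, 12 → 3
9: none → 0
17: 10, 12 → 2
10: none → 0
12: none → 0
Total inversions: 0 + 6 + 4 + 3 + 0 + 2 + 0 + 0 = 15

Swaps: 15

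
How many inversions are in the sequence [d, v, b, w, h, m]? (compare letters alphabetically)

6 out-of-order pairs

Inversion pairs (indices are 0-based):
(0,2): d > b
(1,2): v > b
(1,4): v > h
(1,5): v > m
(3,4): w > h
(3,5): w > m
That's 6 pairs.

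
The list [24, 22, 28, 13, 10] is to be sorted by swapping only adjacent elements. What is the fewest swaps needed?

8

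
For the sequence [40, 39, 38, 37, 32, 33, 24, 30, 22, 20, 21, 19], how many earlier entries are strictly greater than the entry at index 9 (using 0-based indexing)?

The element at index 9 is 20.
Elements before it: 40, 39, 38, 37, 32, 33, 24, 30, 22
Those larger than 20: 40, 39, 38, 37, 32, 33, 24, 30, 22

9 such elements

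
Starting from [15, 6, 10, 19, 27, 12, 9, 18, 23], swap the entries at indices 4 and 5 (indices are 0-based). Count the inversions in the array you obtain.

Positions 4 and 5 hold 27 and 12; after swapping, the array is [15, 6, 10, 19, 12, 27, 9, 18, 23].
Sweep left to right; for each value list the smaller values that follow it:
15 → 6, 10, 12, 9 → 4
6 → none → 0
10 → 9 → 1
19 → 12, 9, 18 → 3
12 → 9 → 1
27 → 9, 18, 23 → 3
9 → none → 0
18 → none → 0
23 → none → 0
Sum: 4 + 0 + 1 + 3 + 1 + 3 + 0 + 0 + 0 = 12

Inversions: 12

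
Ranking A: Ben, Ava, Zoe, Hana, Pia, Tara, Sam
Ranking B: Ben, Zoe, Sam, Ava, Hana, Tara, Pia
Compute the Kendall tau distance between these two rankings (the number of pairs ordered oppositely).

Assign each item its position (1..7) in the first ordering, then rewrite the second ordering as that position sequence:
positions: Ben→1, Ava→2, Zoe→3, Hana→4, Pia→5, Tara→6, Sam→7
second ordering as positions: [1, 3, 7, 2, 4, 6, 5]
Discordant pairs = inversions in this position sequence.
1: 0
3: 2 → 1
7: 2, 4, 6, 5 → 4
2: 0
4: 0
6: 5 → 1
5: 0
Total: 0 + 1 + 4 + 0 + 0 + 1 + 0 = 6

6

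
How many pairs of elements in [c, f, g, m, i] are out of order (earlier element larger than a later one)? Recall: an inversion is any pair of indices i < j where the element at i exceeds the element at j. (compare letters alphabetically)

Element-by-element contributions:
c → none → 0
f → none → 0
g → none → 0
m → i → 1
i → none → 0
Sum: 0 + 0 + 0 + 1 + 0 = 1

1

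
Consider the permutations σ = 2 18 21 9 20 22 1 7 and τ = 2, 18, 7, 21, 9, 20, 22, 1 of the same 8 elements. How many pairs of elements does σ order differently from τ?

Assign each item its position (1..8) in the first ordering, then rewrite the second ordering as that position sequence:
positions: 2→1, 18→2, 21→3, 9→4, 20→5, 22→6, 1→7, 7→8
second ordering as positions: [1, 2, 8, 3, 4, 5, 6, 7]
Discordant pairs = inversions in this position sequence.
1: 0
2: 0
8: 3, 4, 5, 6, 7 → 5
3: 0
4: 0
5: 0
6: 0
7: 0
Total: 0 + 0 + 5 + 0 + 0 + 0 + 0 + 0 = 5

Discordant pairs: 5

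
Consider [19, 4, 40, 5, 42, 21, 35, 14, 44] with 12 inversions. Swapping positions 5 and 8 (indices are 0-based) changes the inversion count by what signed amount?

+3

Positions 5 and 8 hold 21 and 44; after swapping, the array is [19, 4, 40, 5, 42, 44, 35, 14, 21].
For each element, count later entries that are smaller:
19: 3
4: 0
40: 4
5: 0
42: 3
44: 3
35: 2
14: 0
21: 0
Sum: 3 + 0 + 4 + 0 + 3 + 3 + 2 + 0 + 0 = 15
Change: 15 − 12 = +3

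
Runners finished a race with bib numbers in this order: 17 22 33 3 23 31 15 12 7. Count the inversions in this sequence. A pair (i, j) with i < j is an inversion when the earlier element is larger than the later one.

Sweep left to right; for each value list the smaller values that follow it:
17 → 3, 15, 12, 7 → 4
22 → 3, 15, 12, 7 → 4
33 → 3, 23, 31, 15, 12, 7 → 6
3 → none → 0
23 → 15, 12, 7 → 3
31 → 15, 12, 7 → 3
15 → 12, 7 → 2
12 → 7 → 1
7 → none → 0
Sum: 4 + 4 + 6 + 0 + 3 + 3 + 2 + 1 + 0 = 23

23 inversions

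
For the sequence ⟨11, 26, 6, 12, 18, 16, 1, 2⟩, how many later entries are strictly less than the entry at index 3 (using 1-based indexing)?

The element at index 3 is 6.
Elements after it: 12, 18, 16, 1, 2
Those smaller than 6: 1, 2

2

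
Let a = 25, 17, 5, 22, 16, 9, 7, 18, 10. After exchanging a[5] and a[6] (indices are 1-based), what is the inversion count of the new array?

22 inversions

Positions 5 and 6 hold 16 and 9; after swapping, the array is [25, 17, 5, 22, 9, 16, 7, 18, 10].
Count, for each position, how many later elements it exceeds:
25: 8
17: 5
5: 0
22: 5
9: 1
16: 2
7: 0
18: 1
10: 0
Sum: 8 + 5 + 0 + 5 + 1 + 2 + 0 + 1 + 0 = 22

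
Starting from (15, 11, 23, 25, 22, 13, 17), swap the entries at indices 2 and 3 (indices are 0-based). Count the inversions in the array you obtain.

Positions 2 and 3 hold 23 and 25; after swapping, the array is [15, 11, 25, 23, 22, 13, 17].
Element-by-element contributions:
15 → 11, 13 → 2
11 → none → 0
25 → 23, 22, 13, 17 → 4
23 → 22, 13, 17 → 3
22 → 13, 17 → 2
13 → none → 0
17 → none → 0
Sum: 2 + 0 + 4 + 3 + 2 + 0 + 0 = 11

11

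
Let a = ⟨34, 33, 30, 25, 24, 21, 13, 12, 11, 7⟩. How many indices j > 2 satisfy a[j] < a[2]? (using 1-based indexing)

The element at index 2 is 33.
Elements after it: 30, 25, 24, 21, 13, 12, 11, 7
Those smaller than 33: 30, 25, 24, 21, 13, 12, 11, 7

8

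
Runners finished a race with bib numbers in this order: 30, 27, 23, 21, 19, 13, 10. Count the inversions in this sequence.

21

Element-by-element contributions:
30: 6
27: 5
23: 4
21: 3
19: 2
13: 1
10: 0
Sum: 6 + 5 + 4 + 3 + 2 + 1 + 0 = 21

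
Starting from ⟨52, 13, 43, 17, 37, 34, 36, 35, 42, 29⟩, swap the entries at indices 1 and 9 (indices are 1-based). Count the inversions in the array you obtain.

Positions 1 and 9 hold 52 and 42; after swapping, the array is [42, 13, 43, 17, 37, 34, 36, 35, 52, 29].
Count, for each position, how many later elements it exceeds:
42: 7
13: 0
43: 6
17: 0
37: 4
34: 1
36: 2
35: 1
52: 1
29: 0
Sum: 7 + 0 + 6 + 0 + 4 + 1 + 2 + 1 + 1 + 0 = 22

22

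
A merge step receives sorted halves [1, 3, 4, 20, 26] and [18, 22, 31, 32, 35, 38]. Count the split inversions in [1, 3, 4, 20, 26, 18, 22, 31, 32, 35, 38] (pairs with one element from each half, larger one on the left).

3 split inversions

For each element r of the right run, count left-run elements greater than r:
r = 18: 20, 26 → 2
r = 22: 26 → 1
r = 31: none → 0
r = 32: none → 0
r = 35: none → 0
r = 38: none → 0
Cross-inversions: 2 + 1 + 0 + 0 + 0 + 0 = 3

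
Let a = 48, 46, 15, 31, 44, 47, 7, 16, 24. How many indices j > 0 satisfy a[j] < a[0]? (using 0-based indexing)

8

The element at index 0 is 48.
Elements after it: 46, 15, 31, 44, 47, 7, 16, 24
Those smaller than 48: 46, 15, 31, 44, 47, 7, 16, 24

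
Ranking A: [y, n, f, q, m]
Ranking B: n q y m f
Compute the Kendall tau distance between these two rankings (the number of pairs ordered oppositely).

Assign each item its position (1..5) in the first ordering, then rewrite the second ordering as that position sequence:
positions: y→1, n→2, f→3, q→4, m→5
second ordering as positions: [2, 4, 1, 5, 3]
Discordant pairs = inversions in this position sequence.
2: 1 → 1
4: 1, 3 → 2
1: 0
5: 3 → 1
3: 0
Total: 1 + 2 + 0 + 1 + 0 = 4

4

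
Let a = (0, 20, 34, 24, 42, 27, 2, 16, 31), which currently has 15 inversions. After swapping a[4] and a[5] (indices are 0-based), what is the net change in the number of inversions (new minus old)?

-1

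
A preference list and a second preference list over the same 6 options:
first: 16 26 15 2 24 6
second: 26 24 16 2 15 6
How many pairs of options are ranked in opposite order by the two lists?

Assign each item its position (1..6) in the first ordering, then rewrite the second ordering as that position sequence:
positions: 16→1, 26→2, 15→3, 2→4, 24→5, 6→6
second ordering as positions: [2, 5, 1, 4, 3, 6]
Discordant pairs = inversions in this position sequence.
2: 1 → 1
5: 1, 4, 3 → 3
1: 0
4: 3 → 1
3: 0
6: 0
Total: 1 + 3 + 0 + 1 + 0 + 0 = 5

5 pairs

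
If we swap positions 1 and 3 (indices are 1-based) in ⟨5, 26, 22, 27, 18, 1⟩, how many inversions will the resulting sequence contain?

Positions 1 and 3 hold 5 and 22; after swapping, the array is [22, 26, 5, 27, 18, 1].
Element-by-element contributions:
22 → 5, 18, 1 → 3
26 → 5, 18, 1 → 3
5 → 1 → 1
27 → 18, 1 → 2
18 → 1 → 1
1 → none → 0
Sum: 3 + 3 + 1 + 2 + 1 + 0 = 10

10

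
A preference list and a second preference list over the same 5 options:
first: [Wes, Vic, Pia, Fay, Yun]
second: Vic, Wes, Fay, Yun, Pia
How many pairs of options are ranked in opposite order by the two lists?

3

Assign each item its position (1..5) in the first ordering, then rewrite the second ordering as that position sequence:
positions: Wes→1, Vic→2, Pia→3, Fay→4, Yun→5
second ordering as positions: [2, 1, 4, 5, 3]
Discordant pairs = inversions in this position sequence.
2: 1 → 1
1: 0
4: 3 → 1
5: 3 → 1
3: 0
Total: 1 + 0 + 1 + 1 + 0 = 3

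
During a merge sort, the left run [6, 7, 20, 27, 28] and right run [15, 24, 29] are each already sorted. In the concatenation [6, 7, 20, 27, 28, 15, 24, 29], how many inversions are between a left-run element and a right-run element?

Take each right-half value and tally the left-half values above it:
r = 15: 20, 27, 28 → 3
r = 24: 27, 28 → 2
r = 29: none → 0
Cross-inversions: 3 + 2 + 0 = 5

5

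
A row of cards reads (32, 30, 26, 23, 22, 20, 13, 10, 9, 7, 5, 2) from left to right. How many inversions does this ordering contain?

Inversions: 66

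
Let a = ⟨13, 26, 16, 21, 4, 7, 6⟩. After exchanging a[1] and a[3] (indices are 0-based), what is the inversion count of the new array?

14

Positions 1 and 3 hold 26 and 21; after swapping, the array is [13, 21, 16, 26, 4, 7, 6].
Sweep left to right; for each value list the smaller values that follow it:
13 → 4, 7, 6 → 3
21 → 16, 4, 7, 6 → 4
16 → 4, 7, 6 → 3
26 → 4, 7, 6 → 3
4 → none → 0
7 → 6 → 1
6 → none → 0
Sum: 3 + 4 + 3 + 3 + 0 + 1 + 0 = 14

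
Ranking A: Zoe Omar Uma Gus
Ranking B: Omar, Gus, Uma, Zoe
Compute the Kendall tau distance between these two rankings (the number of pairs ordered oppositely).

Assign each item its position (1..4) in the first ordering, then rewrite the second ordering as that position sequence:
positions: Zoe→1, Omar→2, Uma→3, Gus→4
second ordering as positions: [2, 4, 3, 1]
Discordant pairs = inversions in this position sequence.
2: 1 → 1
4: 3, 1 → 2
3: 1 → 1
1: 0
Total: 1 + 2 + 1 + 0 = 4

4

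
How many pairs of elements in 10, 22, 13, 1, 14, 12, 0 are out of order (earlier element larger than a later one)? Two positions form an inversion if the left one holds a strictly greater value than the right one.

There are 14 inversions.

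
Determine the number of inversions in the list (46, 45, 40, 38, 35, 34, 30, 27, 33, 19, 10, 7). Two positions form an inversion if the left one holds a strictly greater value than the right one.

There are 64 inversions.

Element-by-element contributions:
46: 11
45: 10
40: 9
38: 8
35: 7
34: 6
30: 4
27: 3
33: 3
19: 2
10: 1
7: 0
Sum: 11 + 10 + 9 + 8 + 7 + 6 + 4 + 3 + 3 + 2 + 1 + 0 = 64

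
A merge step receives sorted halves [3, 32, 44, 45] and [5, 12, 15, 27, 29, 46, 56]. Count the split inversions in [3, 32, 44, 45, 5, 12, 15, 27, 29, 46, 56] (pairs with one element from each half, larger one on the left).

For each element r of the right run, count left-run elements greater than r:
r = 5: 32, 44, 45 → 3
r = 12: 32, 44, 45 → 3
r = 15: 32, 44, 45 → 3
r = 27: 32, 44, 45 → 3
r = 29: 32, 44, 45 → 3
r = 46: none → 0
r = 56: none → 0
Cross-inversions: 3 + 3 + 3 + 3 + 3 + 0 + 0 = 15

15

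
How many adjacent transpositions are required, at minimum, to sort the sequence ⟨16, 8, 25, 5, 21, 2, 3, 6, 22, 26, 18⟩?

Adjacent swaps: 24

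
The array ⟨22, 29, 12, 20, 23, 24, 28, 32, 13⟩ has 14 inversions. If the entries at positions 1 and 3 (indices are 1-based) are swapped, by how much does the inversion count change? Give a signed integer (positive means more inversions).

-1

Positions 1 and 3 hold 22 and 12; after swapping, the array is [12, 29, 22, 20, 23, 24, 28, 32, 13].
Element-by-element contributions:
12 → none → 0
29 → 22, 20, 23, 24, 28, 13 → 6
22 → 20, 13 → 2
20 → 13 → 1
23 → 13 → 1
24 → 13 → 1
28 → 13 → 1
32 → 13 → 1
13 → none → 0
Sum: 0 + 6 + 2 + 1 + 1 + 1 + 1 + 1 + 0 = 13
Change: 13 − 14 = -1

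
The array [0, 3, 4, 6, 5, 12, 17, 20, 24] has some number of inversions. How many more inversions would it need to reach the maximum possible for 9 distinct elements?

35

Maximum inversions for 9 distinct elements is C(9, 2) = 9·8/2 = 36.
Current inversions — for each element, count later smaller elements:
0: 0
3: 0
4: 0
6: 1
5: 0
12: 0
17: 0
20: 0
24: 0
Current total: 0 + 0 + 0 + 1 + 0 + 0 + 0 + 0 + 0 = 1
Shortfall: 36 − 1 = 35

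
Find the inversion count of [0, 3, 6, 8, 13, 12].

There is 1 out-of-order pair.

Inversion pairs (indices are 1-based):
(5,6): 13 > 12
That's 1 pair.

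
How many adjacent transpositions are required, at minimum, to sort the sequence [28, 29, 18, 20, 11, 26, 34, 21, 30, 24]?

Each adjacent swap fixes exactly one inversion, so the minimum swap count equals the number of inversions.
Count inversions — for each element, later elements that are smaller:
28: 18, 20, 11, 26, 21, 24 → 6
29: 18, 20, 11, 26, 21, 24 → 6
18: 11 → 1
20: 11 → 1
11: none → 0
26: 21, 24 → 2
34: 21, 30, 24 → 3
21: none → 0
30: 24 → 1
24: none → 0
Total inversions: 6 + 6 + 1 + 1 + 0 + 2 + 3 + 0 + 1 + 0 = 20

20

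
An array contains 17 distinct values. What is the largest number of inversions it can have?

The maximum occurs when the array is in strictly decreasing order: every one of the C(17, 2) pairs is inverted.
C(17, 2) = 17·16/2 = 136

136 inversions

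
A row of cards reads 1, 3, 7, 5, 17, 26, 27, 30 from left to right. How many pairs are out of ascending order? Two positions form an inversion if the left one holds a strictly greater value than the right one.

1 inversion

Sweep left to right; for each value list the smaller values that follow it:
1 → none → 0
3 → none → 0
7 → 5 → 1
5 → none → 0
17 → none → 0
26 → none → 0
27 → none → 0
30 → none → 0
Sum: 0 + 0 + 1 + 0 + 0 + 0 + 0 + 0 = 1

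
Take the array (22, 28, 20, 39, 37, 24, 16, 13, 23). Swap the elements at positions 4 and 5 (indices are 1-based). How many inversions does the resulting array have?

Positions 4 and 5 hold 39 and 37; after swapping, the array is [22, 28, 20, 37, 39, 24, 16, 13, 23].
Element-by-element contributions:
22: 3
28: 5
20: 2
37: 4
39: 4
24: 3
16: 1
13: 0
23: 0
Sum: 3 + 5 + 2 + 4 + 4 + 3 + 1 + 0 + 0 = 22

22 inversions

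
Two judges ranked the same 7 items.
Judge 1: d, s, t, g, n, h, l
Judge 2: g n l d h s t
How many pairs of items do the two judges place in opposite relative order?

12

Assign each item its position (1..7) in the first ordering, then rewrite the second ordering as that position sequence:
positions: d→1, s→2, t→3, g→4, n→5, h→6, l→7
second ordering as positions: [4, 5, 7, 1, 6, 2, 3]
Discordant pairs = inversions in this position sequence.
4: 1, 2, 3 → 3
5: 1, 2, 3 → 3
7: 1, 6, 2, 3 → 4
1: 0
6: 2, 3 → 2
2: 0
3: 0
Total: 3 + 3 + 4 + 0 + 2 + 0 + 0 = 12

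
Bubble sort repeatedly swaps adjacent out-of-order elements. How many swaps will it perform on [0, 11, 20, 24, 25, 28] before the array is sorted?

Minimum adjacent swaps = number of inversions (each swap of adjacent out-of-order elements removes one inversion and no swap can remove more).
Count inversions — for each element, later elements that are smaller:
0: none → 0
11: none → 0
20: none → 0
24: none → 0
25: none → 0
28: none → 0
Total inversions: 0 + 0 + 0 + 0 + 0 + 0 = 0

0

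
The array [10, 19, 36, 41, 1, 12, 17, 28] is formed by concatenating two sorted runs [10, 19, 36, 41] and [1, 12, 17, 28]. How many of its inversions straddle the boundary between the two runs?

Count, for every r in R, how many entries of L exceed r:
r = 1: 10, 19, 36, 41 → 4
r = 12: 19, 36, 41 → 3
r = 17: 19, 36, 41 → 3
r = 28: 36, 41 → 2
Cross-inversions: 4 + 3 + 3 + 2 = 12

Cross-inversions: 12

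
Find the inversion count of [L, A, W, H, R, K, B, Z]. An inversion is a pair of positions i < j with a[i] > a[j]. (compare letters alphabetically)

12 out-of-order pairs

Sweep left to right; for each value list the smaller values that follow it:
L: 4
A: 0
W: 4
H: 1
R: 2
K: 1
B: 0
Z: 0
Sum: 4 + 0 + 4 + 1 + 2 + 1 + 0 + 0 = 12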